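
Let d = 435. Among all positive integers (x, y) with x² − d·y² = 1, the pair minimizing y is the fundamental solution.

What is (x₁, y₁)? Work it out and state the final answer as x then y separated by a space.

d=435: √d = [20; 1,5,1,40] (ℓ=4, even), read p_3/q_3
a_0=20:  p_0=20·1+0=20,  q_0=20·0+1=1
…
a_2=5:  p_2=5·21+20=125,  q_2=5·1+1=6
a_3=1:  p_3=1·125+21=146,  q_3=1·6+1=7
fundamental: x₁=146, y₁=7  (since 21316 − 435·49 = 1)

146 7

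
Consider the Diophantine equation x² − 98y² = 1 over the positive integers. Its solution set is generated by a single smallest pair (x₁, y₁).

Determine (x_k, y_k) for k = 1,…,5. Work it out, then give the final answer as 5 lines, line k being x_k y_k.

[9; 1,8,1,18] for √98; ℓ=4 ⇒ convergent index 3
i=0: a=9 ⇒ p=9, q=1
…
i=2: a=8 ⇒ p=89, q=9
i=3: a=1 ⇒ p=99, q=10
→ (99, 10).  Check: 99²=9801, 98·10²=9800, difference 1.
k=2:  x_2 = 99·99+98·10·10 = 19601,  y_2 = 99·10+10·99 = 1980
k=3:  x_3 = 99·19601+98·10·1980 = 3880899,  y_3 = 99·1980+10·19601 = 392030
k=4:  x_4 = 99·3880899+98·10·392030 = 768398401,  y_4 = 99·392030+10·3880899 = 77619960
k=5:  x_5 = 99·768398401+98·10·77619960 = 152139002499,  y_5 = 99·77619960+10·768398401 = 15368360050

99 10
19601 1980
3880899 392030
768398401 77619960
152139002499 15368360050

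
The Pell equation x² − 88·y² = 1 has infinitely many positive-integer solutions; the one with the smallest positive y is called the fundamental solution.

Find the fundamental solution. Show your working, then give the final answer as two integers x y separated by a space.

[9; 2,1,1,1,2,18] for √88; ℓ=6 ⇒ convergent index 5
i=0: a=9 ⇒ p=9, q=1
…
i=2: a=1 ⇒ p=28, q=3
i=3: a=1 ⇒ p=47, q=5
i=4: a=1 ⇒ p=75, q=8
i=5: a=2 ⇒ p=197, q=21
(x₁, y₁) = (197, 21);  197² − 88·21² = 1 ✓

197 21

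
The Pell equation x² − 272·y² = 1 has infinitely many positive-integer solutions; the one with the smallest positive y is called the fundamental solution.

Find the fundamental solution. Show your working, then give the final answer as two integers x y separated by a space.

√272 = [16; 2,32, …], period ℓ=2 (even) → k=1
i=0: a=16 ⇒ p=16, q=1
i=1: a=2 ⇒ p=33, q=2
fundamental: x₁=33, y₁=2  (since 1089 − 272·4 = 1)

33 2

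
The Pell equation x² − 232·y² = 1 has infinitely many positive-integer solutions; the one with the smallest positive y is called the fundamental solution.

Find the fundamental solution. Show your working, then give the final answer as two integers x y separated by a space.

[15; 4,3,7,3,4,30] for √232; ℓ=6 ⇒ convergent index 5
i=0: a=15 ⇒ p=15, q=1
…
i=4: a=3 ⇒ p=4539, q=298
i=5: a=4 ⇒ p=19603, q=1287
fundamental: x₁=19603, y₁=1287  (since 384277609 − 232·1656369 = 1)

19603 1287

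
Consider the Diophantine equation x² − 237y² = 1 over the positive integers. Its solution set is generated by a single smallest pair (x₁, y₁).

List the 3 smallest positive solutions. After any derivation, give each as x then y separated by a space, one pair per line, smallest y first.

√237 → a₀=15, period (2,1,1,7,10,7,1,1,2,30); ℓ=10 even so k=9
a_0=15:  p_0=15·1+0=15,  q_0=15·0+1=1
a_1=2:  p_1=2·15+1=31,  q_1=2·1+0=2
a_2=1:  p_2=1·31+15=46,  q_2=1·2+1=3
…
a_4=7:  p_4=7·77+46=585,  q_4=7·5+3=38
…
a_6=7:  p_6=7·5927+585=42074,  q_6=7·385+38=2733
…
a_8=1:  p_8=1·48001+42074=90075,  q_8=1·3118+2733=5851
a_9=2:  p_9=2·90075+48001=228151,  q_9=2·5851+3118=14820
(x₁, y₁) = (228151, 14820);  228151² − 237·14820² = 1 ✓
k=2:  x_2 = 228151·228151+237·14820·14820 = 104105757601,  y_2 = 228151·14820+14820·228151 = 6762395640
k=3:  x_3 = 228151·104105757601+237·14820·6762395640 = 47503665404623351,  y_3 = 228151·6762395640+14820·104105757601 = 3085694655308460

228151 14820
104105757601 6762395640
47503665404623351 3085694655308460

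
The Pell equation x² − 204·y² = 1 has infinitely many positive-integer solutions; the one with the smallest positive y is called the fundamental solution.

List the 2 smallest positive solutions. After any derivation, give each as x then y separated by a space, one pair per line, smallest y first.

4999 350
49980001 3499300

√204 = [14; 3,1,1,6,1,1,3,28, …], period ℓ=8 (even) → k=7
k=0  a_k=14  p_k/q_k = 14/1
k=1  a_k=3  p_k/q_k = 43/3
…
k=3  a_k=1  p_k/q_k = 100/7
…
k=5  a_k=1  p_k/q_k = 757/53
k=6  a_k=1  p_k/q_k = 1414/99
k=7  a_k=3  p_k/q_k = 4999/350
→ (4999, 350).  Check: 4999²=24990001, 204·350²=24990000, difference 1.
(x_2, y_2) = (4999·4999 + 204·350·350, 4999·350 + 350·4999) = (49980001, 3499300)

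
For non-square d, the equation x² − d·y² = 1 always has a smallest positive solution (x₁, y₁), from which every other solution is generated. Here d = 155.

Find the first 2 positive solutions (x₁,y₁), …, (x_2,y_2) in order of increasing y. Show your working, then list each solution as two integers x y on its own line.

249 20
124001 9960

√155 = [12; 2,4,2,24, …], period ℓ=4 (even) → k=3
step 0: (12, 1)  from 12·(1,0) + (0,1)
…
step 2: (112, 9)  from 4·(25,2) + (12,1)
step 3: (249, 20)  from 2·(112,9) + (25,2)
(x₁, y₁) = (249, 20);  249² − 155·20² = 1 ✓
k=2:  x_2 = 249·249+155·20·20 = 124001,  y_2 = 249·20+20·249 = 9960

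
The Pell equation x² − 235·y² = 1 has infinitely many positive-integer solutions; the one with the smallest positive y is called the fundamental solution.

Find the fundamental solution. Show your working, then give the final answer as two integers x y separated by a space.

√235 = [15; 3,30, …], period ℓ=2 (even) → k=1
k=0  a_k=15  p_k/q_k = 15/1
k=1  a_k=3  p_k/q_k = 46/3
→ (46, 3).  Check: 46²=2116, 235·3²=2115, difference 1.

46 3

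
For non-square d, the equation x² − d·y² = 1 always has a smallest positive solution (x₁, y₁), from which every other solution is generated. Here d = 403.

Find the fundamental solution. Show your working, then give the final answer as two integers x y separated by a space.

[20; 13,2,1,3,1,3,1,2,13,40] for √403; ℓ=10 ⇒ convergent index 9
a_0=20:  p_0=20·1+0=20,  q_0=20·0+1=1
…
a_2=2:  p_2=2·261+20=542,  q_2=2·13+1=27
a_3=1:  p_3=1·542+261=803,  q_3=1·27+13=40
…
a_5=1:  p_5=1·2951+803=3754,  q_5=1·147+40=187
…
a_7=1:  p_7=1·14213+3754=17967,  q_7=1·708+187=895
a_8=2:  p_8=2·17967+14213=50147,  q_8=2·895+708=2498
a_9=13:  p_9=13·50147+17967=669878,  q_9=13·2498+895=33369
fundamental: x₁=669878, y₁=33369  (since 448736534884 − 403·1113490161 = 1)

669878 33369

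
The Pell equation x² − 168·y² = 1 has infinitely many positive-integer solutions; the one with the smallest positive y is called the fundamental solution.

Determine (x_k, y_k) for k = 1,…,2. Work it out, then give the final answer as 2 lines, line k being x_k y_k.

13 1
337 26

[12; 1,24] for √168; ℓ=2 ⇒ convergent index 1
a_0=12:  p_0=12·1+0=12,  q_0=12·0+1=1
a_1=1:  p_1=1·12+1=13,  q_1=1·1+0=1
fundamental: x₁=13, y₁=1  (since 169 − 168·1 = 1)
k=2:  x_2 = 13·13+168·1·1 = 337,  y_2 = 13·1+1·13 = 26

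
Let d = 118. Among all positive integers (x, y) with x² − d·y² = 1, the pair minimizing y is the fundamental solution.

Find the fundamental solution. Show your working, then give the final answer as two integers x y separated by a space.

306917 28254

d=118: √d = [10; 1,6,3,2,10,2,3,6,1,20] (ℓ=10, even), read p_9/q_9
i=0: a=10 ⇒ p=10, q=1
i=1: a=1 ⇒ p=11, q=1
…
i=3: a=3 ⇒ p=239, q=22
i=4: a=2 ⇒ p=554, q=51
i=5: a=10 ⇒ p=5779, q=532
i=6: a=2 ⇒ p=12112, q=1115
i=7: a=3 ⇒ p=42115, q=3877
i=8: a=6 ⇒ p=264802, q=24377
i=9: a=1 ⇒ p=306917, q=28254
fundamental: x₁=306917, y₁=28254  (since 94198044889 − 118·798288516 = 1)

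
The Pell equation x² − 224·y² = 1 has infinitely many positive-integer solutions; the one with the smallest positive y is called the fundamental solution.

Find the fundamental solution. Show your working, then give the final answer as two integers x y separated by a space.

√224 → a₀=14, period (1,28); ℓ=2 even so k=1
step 0: (14, 1)  from 14·(1,0) + (0,1)
step 1: (15, 1)  from 1·(14,1) + (1,0)
fundamental: x₁=15, y₁=1  (since 225 − 224·1 = 1)

15 1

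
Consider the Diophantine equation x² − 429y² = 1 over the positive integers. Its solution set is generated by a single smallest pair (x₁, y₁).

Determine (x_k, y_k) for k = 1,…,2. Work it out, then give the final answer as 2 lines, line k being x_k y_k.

1524095 73584
4645731138049 224298012960

d=429: √d = [20; 1,2,2,9,1,12,1,9,2,2,1,40] (ℓ=12, even), read p_11/q_11
a_0=20:  p_0=20·1+0=20,  q_0=20·0+1=1
…
a_2=2:  p_2=2·21+20=62,  q_2=2·1+1=3
…
a_4=9:  p_4=9·145+62=1367,  q_4=9·7+3=66
a_5=1:  p_5=1·1367+145=1512,  q_5=1·66+7=73
a_6=12:  p_6=12·1512+1367=19511,  q_6=12·73+66=942
…
a_10=2:  p_10=2·438459+208718=1085636,  q_10=2·21169+10077=52415
a_11=1:  p_11=1·1085636+438459=1524095,  q_11=1·52415+21169=73584
→ (1524095, 73584).  Check: 1524095²=2322865569025, 429·73584²=2322865569024, difference 1.
n=2: (1524095,73584)∘(1524095,73584) = (1524095·1524095+429·73584·73584, 1524095·73584+73584·1524095) = (4645731138049,224298012960)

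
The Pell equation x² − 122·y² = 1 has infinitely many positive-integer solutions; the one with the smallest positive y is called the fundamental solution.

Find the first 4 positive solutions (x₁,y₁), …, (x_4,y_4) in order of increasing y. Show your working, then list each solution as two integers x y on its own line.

√122 → a₀=11, period (22); ℓ=1 odd so k=1
a_0=11:  p_0=11·1+0=11,  q_0=11·0+1=1
a_1=22:  p_1=22·11+1=243,  q_1=22·1+0=22
fundamental: x₁=243, y₁=22  (since 59049 − 122·484 = 1)
k=2:  x_2 = 243·243+122·22·22 = 118097,  y_2 = 243·22+22·243 = 10692
k=3:  x_3 = 243·118097+122·22·10692 = 57394899,  y_3 = 243·10692+22·118097 = 5196290
k=4:  x_4 = 243·57394899+122·22·5196290 = 27893802817,  y_4 = 243·5196290+22·57394899 = 2525386248

243 22
118097 10692
57394899 5196290
27893802817 2525386248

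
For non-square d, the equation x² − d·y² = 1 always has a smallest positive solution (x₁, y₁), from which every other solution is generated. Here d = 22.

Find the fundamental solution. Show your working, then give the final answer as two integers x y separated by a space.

√22 → a₀=4, period (1,2,4,2,1,8); ℓ=6 even so k=5
k=0  a_k=4  p_k/q_k = 4/1
…
k=3  a_k=4  p_k/q_k = 61/13
k=4  a_k=2  p_k/q_k = 136/29
k=5  a_k=1  p_k/q_k = 197/42
→ (197, 42).  Check: 197²=38809, 22·42²=38808, difference 1.

197 42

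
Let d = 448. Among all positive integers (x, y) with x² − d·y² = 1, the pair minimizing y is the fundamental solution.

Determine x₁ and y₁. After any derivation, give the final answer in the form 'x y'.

127 6

d=448: √d = [21; 6,42] (ℓ=2, even), read p_1/q_1
a_0=21:  p_0=21·1+0=21,  q_0=21·0+1=1
a_1=6:  p_1=6·21+1=127,  q_1=6·1+0=6
(x₁, y₁) = (127, 6);  127² − 448·6² = 1 ✓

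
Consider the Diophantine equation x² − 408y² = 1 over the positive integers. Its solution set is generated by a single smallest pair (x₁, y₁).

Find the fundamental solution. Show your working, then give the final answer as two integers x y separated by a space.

√408 → a₀=20, period (5,40); ℓ=2 even so k=1
a_0=20:  p_0=20·1+0=20,  q_0=20·0+1=1
a_1=5:  p_1=5·20+1=101,  q_1=5·1+0=5
fundamental: x₁=101, y₁=5  (since 10201 − 408·25 = 1)

101 5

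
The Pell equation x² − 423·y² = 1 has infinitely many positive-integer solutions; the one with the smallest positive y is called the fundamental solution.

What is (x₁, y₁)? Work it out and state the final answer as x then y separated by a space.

4607 224

d=423: √d = [20; 1,1,3,4,3,1,1,40] (ℓ=8, even), read p_7/q_7
i=0: a=20 ⇒ p=20, q=1
…
i=4: a=4 ⇒ p=617, q=30
i=5: a=3 ⇒ p=1995, q=97
i=6: a=1 ⇒ p=2612, q=127
i=7: a=1 ⇒ p=4607, q=224
(x₁, y₁) = (4607, 224);  4607² − 423·224² = 1 ✓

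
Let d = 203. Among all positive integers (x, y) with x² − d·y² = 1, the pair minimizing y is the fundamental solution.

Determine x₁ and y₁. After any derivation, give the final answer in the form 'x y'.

57 4

[14; 4,28] for √203; ℓ=2 ⇒ convergent index 1
k=0  a_k=14  p_k/q_k = 14/1
k=1  a_k=4  p_k/q_k = 57/4
fundamental: x₁=57, y₁=4  (since 3249 − 203·16 = 1)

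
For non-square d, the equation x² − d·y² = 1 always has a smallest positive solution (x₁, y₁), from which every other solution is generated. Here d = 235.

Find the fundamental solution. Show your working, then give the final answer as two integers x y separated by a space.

46 3

√235 → a₀=15, period (3,30); ℓ=2 even so k=1
a_0=15:  p_0=15·1+0=15,  q_0=15·0+1=1
a_1=3:  p_1=3·15+1=46,  q_1=3·1+0=3
fundamental: x₁=46, y₁=3  (since 2116 − 235·9 = 1)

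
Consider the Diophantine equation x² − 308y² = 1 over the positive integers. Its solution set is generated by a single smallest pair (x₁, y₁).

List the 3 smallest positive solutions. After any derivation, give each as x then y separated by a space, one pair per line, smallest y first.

√308 → a₀=17, period (1,1,4,1,1,34); ℓ=6 even so k=5
a_0=17:  p_0=17·1+0=17,  q_0=17·0+1=1
…
a_2=1:  p_2=1·18+17=35,  q_2=1·1+1=2
a_3=4:  p_3=4·35+18=158,  q_3=4·2+1=9
a_4=1:  p_4=1·158+35=193,  q_4=1·9+2=11
a_5=1:  p_5=1·193+158=351,  q_5=1·11+9=20
(x₁, y₁) = (351, 20);  351² − 308·20² = 1 ✓
(351+20√308)^2 = 246401 + 14040√308
(351+20√308)^3 = 172973151 + 9856060√308

351 20
246401 14040
172973151 9856060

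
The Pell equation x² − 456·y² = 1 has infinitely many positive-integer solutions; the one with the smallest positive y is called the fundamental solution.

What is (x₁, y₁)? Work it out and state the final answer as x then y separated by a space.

1025 48

[21; 2,1,4,1,2,42] for √456; ℓ=6 ⇒ convergent index 5
a_0=21:  p_0=21·1+0=21,  q_0=21·0+1=1
a_1=2:  p_1=2·21+1=43,  q_1=2·1+0=2
…
a_3=4:  p_3=4·64+43=299,  q_3=4·3+2=14
a_4=1:  p_4=1·299+64=363,  q_4=1·14+3=17
a_5=2:  p_5=2·363+299=1025,  q_5=2·17+14=48
(x₁, y₁) = (1025, 48);  1025² − 456·48² = 1 ✓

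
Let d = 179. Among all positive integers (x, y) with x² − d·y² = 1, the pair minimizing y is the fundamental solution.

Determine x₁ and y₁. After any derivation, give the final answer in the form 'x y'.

√179 → a₀=13, period (2,1,1,1,3,…,1,2,26); ℓ=14 even so k=13
step 0: (13, 1)  from 13·(1,0) + (0,1)
…
step 6: (2047, 153)  from 5·(388,29) + (107,8)
…
step 12: (1588459, 118727)  from 1·(1013292,75737) + (575167,42990)
step 13: (4190210, 313191)  from 2·(1588459,118727) + (1013292,75737)
(x₁, y₁) = (4190210, 313191);  4190210² − 179·313191² = 1 ✓

4190210 313191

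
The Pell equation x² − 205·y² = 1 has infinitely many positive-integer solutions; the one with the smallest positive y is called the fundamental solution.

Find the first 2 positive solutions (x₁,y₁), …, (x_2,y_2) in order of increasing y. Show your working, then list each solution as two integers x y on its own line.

√205 → a₀=14, period (3,6,1,4,1,6,3,28); ℓ=8 even so k=7
a_0=14:  p_0=14·1+0=14,  q_0=14·0+1=1
a_1=3:  p_1=3·14+1=43,  q_1=3·1+0=3
…
a_4=4:  p_4=4·315+272=1532,  q_4=4·22+19=107
…
a_6=6:  p_6=6·1847+1532=12614,  q_6=6·129+107=881
a_7=3:  p_7=3·12614+1847=39689,  q_7=3·881+129=2772
fundamental: x₁=39689, y₁=2772  (since 1575216721 − 205·7683984 = 1)
n=2: (39689,2772)∘(39689,2772) = (39689·39689+205·2772·2772, 39689·2772+2772·39689) = (3150433441,220035816)

39689 2772
3150433441 220035816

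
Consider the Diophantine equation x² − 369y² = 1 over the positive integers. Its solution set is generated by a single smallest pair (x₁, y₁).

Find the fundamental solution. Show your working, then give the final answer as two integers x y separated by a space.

d=369: √d = [19; 4,1,3,2,7,4,7,2,3,1,4,38] (ℓ=12, even), read p_11/q_11
step 0: (19, 1)  from 19·(1,0) + (0,1)
…
step 10: (1758061, 91521)  from 1·(1364557,71036) + (393504,20485)
step 11: (8396801, 437120)  from 4·(1758061,91521) + (1364557,71036)
→ (8396801, 437120).  Check: 8396801²=70506267033601, 369·437120²=70506267033600, difference 1.

8396801 437120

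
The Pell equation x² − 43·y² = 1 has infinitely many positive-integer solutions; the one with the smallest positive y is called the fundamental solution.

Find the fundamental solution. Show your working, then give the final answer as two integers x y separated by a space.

3482 531

√43 → a₀=6, period (1,1,3,1,5,1,3,1,1,12); ℓ=10 even so k=9
i=0: a=6 ⇒ p=6, q=1
i=1: a=1 ⇒ p=7, q=1
i=2: a=1 ⇒ p=13, q=2
i=3: a=3 ⇒ p=46, q=7
i=4: a=1 ⇒ p=59, q=9
…
i=6: a=1 ⇒ p=400, q=61
i=7: a=3 ⇒ p=1541, q=235
i=8: a=1 ⇒ p=1941, q=296
i=9: a=1 ⇒ p=3482, q=531
→ (3482, 531).  Check: 3482²=12124324, 43·531²=12124323, difference 1.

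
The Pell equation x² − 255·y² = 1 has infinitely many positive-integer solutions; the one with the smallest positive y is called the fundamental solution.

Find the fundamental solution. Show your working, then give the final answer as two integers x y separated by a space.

16 1

√255 = [15; 1,30, …], period ℓ=2 (even) → k=1
a_0=15:  p_0=15·1+0=15,  q_0=15·0+1=1
a_1=1:  p_1=1·15+1=16,  q_1=1·1+0=1
(x₁, y₁) = (16, 1);  16² − 255·1² = 1 ✓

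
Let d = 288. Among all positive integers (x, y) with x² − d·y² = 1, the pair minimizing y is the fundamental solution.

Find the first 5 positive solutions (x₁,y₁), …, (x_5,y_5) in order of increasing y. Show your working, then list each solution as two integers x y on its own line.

√288 → a₀=16, period (1,32); ℓ=2 even so k=1
i=0: a=16 ⇒ p=16, q=1
i=1: a=1 ⇒ p=17, q=1
→ (17, 1).  Check: 17²=289, 288·1²=288, difference 1.
(x_2, y_2) = (17·17 + 288·1·1, 17·1 + 1·17) = (577, 34)
(x_3, y_3) = (17·577 + 288·1·34, 17·34 + 1·577) = (19601, 1155)
(x_4, y_4) = (17·19601 + 288·1·1155, 17·1155 + 1·19601) = (665857, 39236)
(x_5, y_5) = (17·665857 + 288·1·39236, 17·39236 + 1·665857) = (22619537, 1332869)

17 1
577 34
19601 1155
665857 39236
22619537 1332869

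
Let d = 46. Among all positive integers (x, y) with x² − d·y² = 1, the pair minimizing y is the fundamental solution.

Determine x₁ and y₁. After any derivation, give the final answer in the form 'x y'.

24335 3588

√46 = [6; 1,3,1,1,2,6,2,1,1,3,1,12, …], period ℓ=12 (even) → k=11
a_0=6:  p_0=6·1+0=6,  q_0=6·0+1=1
…
a_2=3:  p_2=3·7+6=27,  q_2=3·1+1=4
a_3=1:  p_3=1·27+7=34,  q_3=1·4+1=5
a_4=1:  p_4=1·34+27=61,  q_4=1·5+4=9
a_5=2:  p_5=2·61+34=156,  q_5=2·9+5=23
…
a_9=1:  p_9=1·3147+2150=5297,  q_9=1·464+317=781
a_10=3:  p_10=3·5297+3147=19038,  q_10=3·781+464=2807
a_11=1:  p_11=1·19038+5297=24335,  q_11=1·2807+781=3588
(x₁, y₁) = (24335, 3588);  24335² − 46·3588² = 1 ✓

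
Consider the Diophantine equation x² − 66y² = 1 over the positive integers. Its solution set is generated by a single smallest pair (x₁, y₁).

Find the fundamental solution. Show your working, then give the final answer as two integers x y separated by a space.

√66 → a₀=8, period (8,16); ℓ=2 even so k=1
i=0: a=8 ⇒ p=8, q=1
i=1: a=8 ⇒ p=65, q=8
→ (65, 8).  Check: 65²=4225, 66·8²=4224, difference 1.

65 8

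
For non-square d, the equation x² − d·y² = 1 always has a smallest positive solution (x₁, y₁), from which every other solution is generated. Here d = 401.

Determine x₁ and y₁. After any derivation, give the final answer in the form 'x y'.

[20; 40] for √401; ℓ=1 ⇒ convergent index 1
k=0  a_k=20  p_k/q_k = 20/1
k=1  a_k=40  p_k/q_k = 801/40
fundamental: x₁=801, y₁=40  (since 641601 − 401·1600 = 1)

801 40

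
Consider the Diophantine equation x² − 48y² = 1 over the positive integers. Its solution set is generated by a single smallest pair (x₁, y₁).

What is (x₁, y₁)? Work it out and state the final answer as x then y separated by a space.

7 1

d=48: √d = [6; 1,12] (ℓ=2, even), read p_1/q_1
i=0: a=6 ⇒ p=6, q=1
i=1: a=1 ⇒ p=7, q=1
(x₁, y₁) = (7, 1);  7² − 48·1² = 1 ✓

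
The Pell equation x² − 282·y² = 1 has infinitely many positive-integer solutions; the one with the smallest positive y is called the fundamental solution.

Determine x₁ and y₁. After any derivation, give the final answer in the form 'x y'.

2351 140

[16; 1,3,1,4,1,3,1,32] for √282; ℓ=8 ⇒ convergent index 7
a_0=16:  p_0=16·1+0=16,  q_0=16·0+1=1
…
a_2=3:  p_2=3·17+16=67,  q_2=3·1+1=4
…
a_5=1:  p_5=1·403+84=487,  q_5=1·24+5=29
a_6=3:  p_6=3·487+403=1864,  q_6=3·29+24=111
a_7=1:  p_7=1·1864+487=2351,  q_7=1·111+29=140
(x₁, y₁) = (2351, 140);  2351² − 282·140² = 1 ✓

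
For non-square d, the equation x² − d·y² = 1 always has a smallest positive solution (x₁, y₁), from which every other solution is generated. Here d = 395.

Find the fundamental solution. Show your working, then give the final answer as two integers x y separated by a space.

√395 → a₀=19, period (1,6,1,38); ℓ=4 even so k=3
a_0=19:  p_0=19·1+0=19,  q_0=19·0+1=1
a_1=1:  p_1=1·19+1=20,  q_1=1·1+0=1
a_2=6:  p_2=6·20+19=139,  q_2=6·1+1=7
a_3=1:  p_3=1·139+20=159,  q_3=1·7+1=8
(x₁, y₁) = (159, 8);  159² − 395·8² = 1 ✓

159 8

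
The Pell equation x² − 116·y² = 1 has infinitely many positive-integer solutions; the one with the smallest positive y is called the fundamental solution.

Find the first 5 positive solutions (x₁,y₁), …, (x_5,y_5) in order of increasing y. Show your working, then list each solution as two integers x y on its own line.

9801 910
192119201 17837820
3765920568201 349656946730
73819574785756801 6853975451963640
1447011301184484245001 134351626459734324550

[10; 1,3,2,1,4,1,2,3,1,20] for √116; ℓ=10 ⇒ convergent index 9
a_0=10:  p_0=10·1+0=10,  q_0=10·0+1=1
…
a_3=2:  p_3=2·43+11=97,  q_3=2·4+1=9
…
a_6=1:  p_6=1·657+140=797,  q_6=1·61+13=74
a_7=2:  p_7=2·797+657=2251,  q_7=2·74+61=209
a_8=3:  p_8=3·2251+797=7550,  q_8=3·209+74=701
a_9=1:  p_9=1·7550+2251=9801,  q_9=1·701+209=910
(x₁, y₁) = (9801, 910);  9801² − 116·910² = 1 ✓
k=2:  x_2 = 9801·9801+116·910·910 = 192119201,  y_2 = 9801·910+910·9801 = 17837820
k=3:  x_3 = 9801·192119201+116·910·17837820 = 3765920568201,  y_3 = 9801·17837820+910·192119201 = 349656946730
k=4:  x_4 = 9801·3765920568201+116·910·349656946730 = 73819574785756801,  y_4 = 9801·349656946730+910·3765920568201 = 6853975451963640
k=5:  x_5 = 9801·73819574785756801+116·910·6853975451963640 = 1447011301184484245001,  y_5 = 9801·6853975451963640+910·73819574785756801 = 134351626459734324550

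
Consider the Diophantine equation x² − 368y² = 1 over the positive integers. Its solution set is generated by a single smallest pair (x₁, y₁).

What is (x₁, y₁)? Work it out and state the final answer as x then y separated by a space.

1151 60

√368 → a₀=19, period (5,2,5,38); ℓ=4 even so k=3
k=0  a_k=19  p_k/q_k = 19/1
…
k=2  a_k=2  p_k/q_k = 211/11
k=3  a_k=5  p_k/q_k = 1151/60
fundamental: x₁=1151, y₁=60  (since 1324801 − 368·3600 = 1)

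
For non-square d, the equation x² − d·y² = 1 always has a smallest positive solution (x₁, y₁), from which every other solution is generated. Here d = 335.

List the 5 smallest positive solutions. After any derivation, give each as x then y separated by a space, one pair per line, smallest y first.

√335 = [18; 3,3,3,36, …], period ℓ=4 (even) → k=3
a_0=18:  p_0=18·1+0=18,  q_0=18·0+1=1
a_1=3:  p_1=3·18+1=55,  q_1=3·1+0=3
a_2=3:  p_2=3·55+18=183,  q_2=3·3+1=10
a_3=3:  p_3=3·183+55=604,  q_3=3·10+3=33
→ (604, 33).  Check: 604²=364816, 335·33²=364815, difference 1.
(604+33√335)^2 = 729631 + 39864√335
(604+33√335)^3 = 881393644 + 48155679√335
(604+33√335)^4 = 1064722792321 + 58172020368√335
(604+33√335)^5 = 1286184251730124 + 70271752448865√335

604 33
729631 39864
881393644 48155679
1064722792321 58172020368
1286184251730124 70271752448865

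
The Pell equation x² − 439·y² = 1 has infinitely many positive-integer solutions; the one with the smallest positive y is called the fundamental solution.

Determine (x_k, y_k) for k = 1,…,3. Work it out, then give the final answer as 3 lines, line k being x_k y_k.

440 21
387199 18480
340734680 16262379

√439 → a₀=20, period (1,19,1,40); ℓ=4 even so k=3
step 0: (20, 1)  from 20·(1,0) + (0,1)
step 1: (21, 1)  from 1·(20,1) + (1,0)
step 2: (419, 20)  from 19·(21,1) + (20,1)
step 3: (440, 21)  from 1·(419,20) + (21,1)
(x₁, y₁) = (440, 21);  440² − 439·21² = 1 ✓
n=2: (440,21)∘(440,21) = (440·440+439·21·21, 440·21+21·440) = (387199,18480)
n=3: (387199,18480)∘(440,21) = (440·387199+439·21·18480, 440·18480+21·387199) = (340734680,16262379)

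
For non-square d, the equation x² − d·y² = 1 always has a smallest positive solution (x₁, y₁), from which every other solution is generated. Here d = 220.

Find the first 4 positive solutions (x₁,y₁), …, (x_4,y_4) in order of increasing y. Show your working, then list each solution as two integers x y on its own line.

89 6
15841 1068
2819609 190098
501874561 33836376

√220 = [14; 1,4,1,28, …], period ℓ=4 (even) → k=3
k=0  a_k=14  p_k/q_k = 14/1
k=1  a_k=1  p_k/q_k = 15/1
k=2  a_k=4  p_k/q_k = 74/5
k=3  a_k=1  p_k/q_k = 89/6
(x₁, y₁) = (89, 6);  89² − 220·6² = 1 ✓
(x_2, y_2) = (89·89 + 220·6·6, 89·6 + 6·89) = (15841, 1068)
(x_3, y_3) = (89·15841 + 220·6·1068, 89·1068 + 6·15841) = (2819609, 190098)
(x_4, y_4) = (89·2819609 + 220·6·190098, 89·190098 + 6·2819609) = (501874561, 33836376)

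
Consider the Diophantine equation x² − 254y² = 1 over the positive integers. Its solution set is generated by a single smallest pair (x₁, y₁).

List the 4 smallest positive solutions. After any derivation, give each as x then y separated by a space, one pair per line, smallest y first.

[15; 1,14,1,30] for √254; ℓ=4 ⇒ convergent index 3
i=0: a=15 ⇒ p=15, q=1
…
i=2: a=14 ⇒ p=239, q=15
i=3: a=1 ⇒ p=255, q=16
(x₁, y₁) = (255, 16);  255² − 254·16² = 1 ✓
n=2: (255,16)∘(255,16) = (255·255+254·16·16, 255·16+16·255) = (130049,8160)
n=3: (130049,8160)∘(255,16) = (255·130049+254·16·8160, 255·8160+16·130049) = (66324735,4161584)
n=4: (66324735,4161584)∘(255,16) = (255·66324735+254·16·4161584, 255·4161584+16·66324735) = (33825484801,2122399680)

255 16
130049 8160
66324735 4161584
33825484801 2122399680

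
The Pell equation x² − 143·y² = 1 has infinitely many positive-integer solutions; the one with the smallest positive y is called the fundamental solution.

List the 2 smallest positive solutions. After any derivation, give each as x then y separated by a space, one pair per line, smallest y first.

12 1
287 24

√143 = [11; 1,22, …], period ℓ=2 (even) → k=1
i=0: a=11 ⇒ p=11, q=1
i=1: a=1 ⇒ p=12, q=1
(x₁, y₁) = (12, 1);  12² − 143·1² = 1 ✓
k=2:  x_2 = 12·12+143·1·1 = 287,  y_2 = 12·1+1·12 = 24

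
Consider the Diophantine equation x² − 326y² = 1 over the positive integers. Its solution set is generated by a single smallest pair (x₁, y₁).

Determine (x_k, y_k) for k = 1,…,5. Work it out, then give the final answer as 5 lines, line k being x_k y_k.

325 18
211249 11700
137311525 7604982
89252280001 4943226600
58013844689125 3213089685018

[18; 18,36] for √326; ℓ=2 ⇒ convergent index 1
i=0: a=18 ⇒ p=18, q=1
i=1: a=18 ⇒ p=325, q=18
(x₁, y₁) = (325, 18);  325² − 326·18² = 1 ✓
k=2:  x_2 = 325·325+326·18·18 = 211249,  y_2 = 325·18+18·325 = 11700
k=3:  x_3 = 325·211249+326·18·11700 = 137311525,  y_3 = 325·11700+18·211249 = 7604982
k=4:  x_4 = 325·137311525+326·18·7604982 = 89252280001,  y_4 = 325·7604982+18·137311525 = 4943226600
k=5:  x_5 = 325·89252280001+326·18·4943226600 = 58013844689125,  y_5 = 325·4943226600+18·89252280001 = 3213089685018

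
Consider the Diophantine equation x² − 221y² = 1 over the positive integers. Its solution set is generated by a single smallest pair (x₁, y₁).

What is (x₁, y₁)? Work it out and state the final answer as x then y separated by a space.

1665 112

d=221: √d = [14; 1,6,2,6,1,28] (ℓ=6, even), read p_5/q_5
step 0: (14, 1)  from 14·(1,0) + (0,1)
step 1: (15, 1)  from 1·(14,1) + (1,0)
step 2: (104, 7)  from 6·(15,1) + (14,1)
step 3: (223, 15)  from 2·(104,7) + (15,1)
step 4: (1442, 97)  from 6·(223,15) + (104,7)
step 5: (1665, 112)  from 1·(1442,97) + (223,15)
→ (1665, 112).  Check: 1665²=2772225, 221·112²=2772224, difference 1.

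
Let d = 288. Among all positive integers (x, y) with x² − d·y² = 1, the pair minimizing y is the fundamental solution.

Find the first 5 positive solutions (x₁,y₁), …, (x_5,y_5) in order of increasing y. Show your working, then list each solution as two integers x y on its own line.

17 1
577 34
19601 1155
665857 39236
22619537 1332869

√288 = [16; 1,32, …], period ℓ=2 (even) → k=1
a_0=16:  p_0=16·1+0=16,  q_0=16·0+1=1
a_1=1:  p_1=1·16+1=17,  q_1=1·1+0=1
→ (17, 1).  Check: 17²=289, 288·1²=288, difference 1.
(x_2, y_2) = (17·17 + 288·1·1, 17·1 + 1·17) = (577, 34)
(x_3, y_3) = (17·577 + 288·1·34, 17·34 + 1·577) = (19601, 1155)
(x_4, y_4) = (17·19601 + 288·1·1155, 17·1155 + 1·19601) = (665857, 39236)
(x_5, y_5) = (17·665857 + 288·1·39236, 17·39236 + 1·665857) = (22619537, 1332869)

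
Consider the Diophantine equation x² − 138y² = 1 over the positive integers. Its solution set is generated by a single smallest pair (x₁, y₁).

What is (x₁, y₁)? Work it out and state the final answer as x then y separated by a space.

47 4

d=138: √d = [11; 1,2,1,22] (ℓ=4, even), read p_3/q_3
k=0  a_k=11  p_k/q_k = 11/1
k=1  a_k=1  p_k/q_k = 12/1
k=2  a_k=2  p_k/q_k = 35/3
k=3  a_k=1  p_k/q_k = 47/4
(x₁, y₁) = (47, 4);  47² − 138·4² = 1 ✓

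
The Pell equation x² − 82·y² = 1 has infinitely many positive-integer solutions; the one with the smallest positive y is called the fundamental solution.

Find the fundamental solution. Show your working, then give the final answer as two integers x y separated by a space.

√82 = [9; 18, …], period ℓ=1 (odd) → k=1
step 0: (9, 1)  from 9·(1,0) + (0,1)
step 1: (163, 18)  from 18·(9,1) + (1,0)
(x₁, y₁) = (163, 18);  163² − 82·18² = 1 ✓

163 18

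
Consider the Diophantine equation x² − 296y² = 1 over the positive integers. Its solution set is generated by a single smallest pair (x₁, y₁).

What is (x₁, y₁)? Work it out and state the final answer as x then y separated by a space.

d=296: √d = [17; 4,1,7,1,4,34] (ℓ=6, even), read p_5/q_5
k=0  a_k=17  p_k/q_k = 17/1
k=1  a_k=4  p_k/q_k = 69/4
…
k=3  a_k=7  p_k/q_k = 671/39
k=4  a_k=1  p_k/q_k = 757/44
k=5  a_k=4  p_k/q_k = 3699/215
fundamental: x₁=3699, y₁=215  (since 13682601 − 296·46225 = 1)

3699 215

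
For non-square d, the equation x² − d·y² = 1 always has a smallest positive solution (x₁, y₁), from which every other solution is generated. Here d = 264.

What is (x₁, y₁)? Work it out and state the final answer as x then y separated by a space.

[16; 4,32] for √264; ℓ=2 ⇒ convergent index 1
i=0: a=16 ⇒ p=16, q=1
i=1: a=4 ⇒ p=65, q=4
→ (65, 4).  Check: 65²=4225, 264·4²=4224, difference 1.

65 4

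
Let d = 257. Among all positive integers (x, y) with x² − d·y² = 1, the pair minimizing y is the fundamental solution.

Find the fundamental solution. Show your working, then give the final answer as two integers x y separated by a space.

[16; 32] for √257; ℓ=1 ⇒ convergent index 1
a_0=16:  p_0=16·1+0=16,  q_0=16·0+1=1
a_1=32:  p_1=32·16+1=513,  q_1=32·1+0=32
(x₁, y₁) = (513, 32);  513² − 257·32² = 1 ✓

513 32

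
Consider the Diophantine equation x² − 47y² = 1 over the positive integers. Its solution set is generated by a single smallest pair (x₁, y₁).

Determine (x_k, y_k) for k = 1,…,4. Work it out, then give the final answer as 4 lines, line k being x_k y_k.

48 7
4607 672
442224 64505
42448897 6191808

[6; 1,5,1,12] for √47; ℓ=4 ⇒ convergent index 3
a_0=6:  p_0=6·1+0=6,  q_0=6·0+1=1
a_1=1:  p_1=1·6+1=7,  q_1=1·1+0=1
a_2=5:  p_2=5·7+6=41,  q_2=5·1+1=6
a_3=1:  p_3=1·41+7=48,  q_3=1·6+1=7
(x₁, y₁) = (48, 7);  48² − 47·7² = 1 ✓
(48+7√47)^2 = 4607 + 672√47
(48+7√47)^3 = 442224 + 64505√47
(48+7√47)^4 = 42448897 + 6191808√47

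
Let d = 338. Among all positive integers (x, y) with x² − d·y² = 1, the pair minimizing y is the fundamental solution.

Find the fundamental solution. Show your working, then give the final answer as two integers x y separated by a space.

[18; 2,1,1,2,36] for √338; ℓ=5 ⇒ convergent index 9
i=0: a=18 ⇒ p=18, q=1
…
i=3: a=1 ⇒ p=92, q=5
…
i=6: a=2 ⇒ p=17631, q=959
i=7: a=1 ⇒ p=26327, q=1432
i=8: a=1 ⇒ p=43958, q=2391
i=9: a=2 ⇒ p=114243, q=6214
fundamental: x₁=114243, y₁=6214  (since 13051463049 − 338·38613796 = 1)

114243 6214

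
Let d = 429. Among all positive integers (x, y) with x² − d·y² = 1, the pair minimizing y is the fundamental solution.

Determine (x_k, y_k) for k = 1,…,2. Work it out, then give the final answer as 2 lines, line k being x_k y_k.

1524095 73584
4645731138049 224298012960

d=429: √d = [20; 1,2,2,9,1,12,1,9,2,2,1,40] (ℓ=12, even), read p_11/q_11
i=0: a=20 ⇒ p=20, q=1
…
i=2: a=2 ⇒ p=62, q=3
i=3: a=2 ⇒ p=145, q=7
…
i=5: a=1 ⇒ p=1512, q=73
i=6: a=12 ⇒ p=19511, q=942
i=7: a=1 ⇒ p=21023, q=1015
…
i=9: a=2 ⇒ p=438459, q=21169
i=10: a=2 ⇒ p=1085636, q=52415
i=11: a=1 ⇒ p=1524095, q=73584
fundamental: x₁=1524095, y₁=73584  (since 2322865569025 − 429·5414605056 = 1)
n=2: (1524095,73584)∘(1524095,73584) = (1524095·1524095+429·73584·73584, 1524095·73584+73584·1524095) = (4645731138049,224298012960)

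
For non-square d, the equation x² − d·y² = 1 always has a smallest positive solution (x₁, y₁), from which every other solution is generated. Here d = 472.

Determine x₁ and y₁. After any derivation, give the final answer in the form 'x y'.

[21; 1,2,1,1,1,…,2,1,42] for √472; ℓ=14 ⇒ convergent index 13
step 0: (21, 1)  from 21·(1,0) + (0,1)
…
step 9: (30003, 1381)  from 1·(24224,1115) + (5779,266)
…
step 12: (222687, 10250)  from 2·(84230,3877) + (54227,2496)
step 13: (306917, 14127)  from 1·(222687,10250) + (84230,3877)
→ (306917, 14127).  Check: 306917²=94198044889, 472·14127²=94198044888, difference 1.

306917 14127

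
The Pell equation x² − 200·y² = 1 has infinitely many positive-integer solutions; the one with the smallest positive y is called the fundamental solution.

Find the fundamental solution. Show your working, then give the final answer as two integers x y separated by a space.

99 7

[14; 7,28] for √200; ℓ=2 ⇒ convergent index 1
step 0: (14, 1)  from 14·(1,0) + (0,1)
step 1: (99, 7)  from 7·(14,1) + (1,0)
(x₁, y₁) = (99, 7);  99² − 200·7² = 1 ✓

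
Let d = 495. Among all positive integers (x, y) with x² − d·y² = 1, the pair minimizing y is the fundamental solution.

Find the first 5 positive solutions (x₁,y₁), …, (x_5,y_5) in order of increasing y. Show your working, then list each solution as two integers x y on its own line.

89 4
15841 712
2819609 126732
501874561 22557584
89330852249 4015123220

[22; 4,44] for √495; ℓ=2 ⇒ convergent index 1
step 0: (22, 1)  from 22·(1,0) + (0,1)
step 1: (89, 4)  from 4·(22,1) + (1,0)
(x₁, y₁) = (89, 4);  89² − 495·4² = 1 ✓
(89+4√495)^2 = 15841 + 712√495
(89+4√495)^3 = 2819609 + 126732√495
(89+4√495)^4 = 501874561 + 22557584√495
(89+4√495)^5 = 89330852249 + 4015123220√495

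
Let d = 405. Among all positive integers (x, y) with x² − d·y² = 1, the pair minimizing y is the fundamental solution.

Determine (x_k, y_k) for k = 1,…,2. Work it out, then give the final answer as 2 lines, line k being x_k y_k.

161 8
51841 2576

d=405: √d = [20; 8,40] (ℓ=2, even), read p_1/q_1
k=0  a_k=20  p_k/q_k = 20/1
k=1  a_k=8  p_k/q_k = 161/8
fundamental: x₁=161, y₁=8  (since 25921 − 405·64 = 1)
k=2:  x_2 = 161·161+405·8·8 = 51841,  y_2 = 161·8+8·161 = 2576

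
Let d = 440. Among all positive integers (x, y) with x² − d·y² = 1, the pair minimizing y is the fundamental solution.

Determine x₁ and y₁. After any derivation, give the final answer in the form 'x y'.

21 1

√440 → a₀=20, period (1,40); ℓ=2 even so k=1
step 0: (20, 1)  from 20·(1,0) + (0,1)
step 1: (21, 1)  from 1·(20,1) + (1,0)
fundamental: x₁=21, y₁=1  (since 441 − 440·1 = 1)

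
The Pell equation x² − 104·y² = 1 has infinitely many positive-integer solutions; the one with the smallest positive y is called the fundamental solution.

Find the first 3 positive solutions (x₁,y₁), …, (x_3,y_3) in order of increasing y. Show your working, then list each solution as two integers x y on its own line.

d=104: √d = [10; 5,20] (ℓ=2, even), read p_1/q_1
a_0=10:  p_0=10·1+0=10,  q_0=10·0+1=1
a_1=5:  p_1=5·10+1=51,  q_1=5·1+0=5
→ (51, 5).  Check: 51²=2601, 104·5²=2600, difference 1.
(x_2, y_2) = (51·51 + 104·5·5, 51·5 + 5·51) = (5201, 510)
(x_3, y_3) = (51·5201 + 104·5·510, 51·510 + 5·5201) = (530451, 52015)

51 5
5201 510
530451 52015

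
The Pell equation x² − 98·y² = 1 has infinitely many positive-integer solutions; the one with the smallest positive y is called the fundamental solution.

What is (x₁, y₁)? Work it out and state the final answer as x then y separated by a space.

99 10

√98 = [9; 1,8,1,18, …], period ℓ=4 (even) → k=3
i=0: a=9 ⇒ p=9, q=1
i=1: a=1 ⇒ p=10, q=1
i=2: a=8 ⇒ p=89, q=9
i=3: a=1 ⇒ p=99, q=10
fundamental: x₁=99, y₁=10  (since 9801 − 98·100 = 1)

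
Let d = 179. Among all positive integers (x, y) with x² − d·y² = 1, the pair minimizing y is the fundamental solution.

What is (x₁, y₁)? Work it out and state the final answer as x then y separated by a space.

4190210 313191

√179 = [13; 2,1,1,1,3,…,1,2,26, …], period ℓ=14 (even) → k=13
i=0: a=13 ⇒ p=13, q=1
…
i=2: a=1 ⇒ p=40, q=3
i=3: a=1 ⇒ p=67, q=5
…
i=5: a=3 ⇒ p=388, q=29
i=6: a=5 ⇒ p=2047, q=153
…
i=8: a=5 ⇒ p=137042, q=10243
i=9: a=3 ⇒ p=438125, q=32747
i=10: a=1 ⇒ p=575167, q=42990
…
i=12: a=1 ⇒ p=1588459, q=118727
i=13: a=2 ⇒ p=4190210, q=313191
(x₁, y₁) = (4190210, 313191);  4190210² − 179·313191² = 1 ✓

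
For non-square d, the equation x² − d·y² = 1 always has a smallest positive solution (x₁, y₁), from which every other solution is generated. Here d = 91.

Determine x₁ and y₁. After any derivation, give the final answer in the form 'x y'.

1574 165

√91 = [9; 1,1,5,1,5,1,1,18, …], period ℓ=8 (even) → k=7
k=0  a_k=9  p_k/q_k = 9/1
k=1  a_k=1  p_k/q_k = 10/1
k=2  a_k=1  p_k/q_k = 19/2
k=3  a_k=5  p_k/q_k = 105/11
k=4  a_k=1  p_k/q_k = 124/13
k=5  a_k=5  p_k/q_k = 725/76
k=6  a_k=1  p_k/q_k = 849/89
k=7  a_k=1  p_k/q_k = 1574/165
(x₁, y₁) = (1574, 165);  1574² − 91·165² = 1 ✓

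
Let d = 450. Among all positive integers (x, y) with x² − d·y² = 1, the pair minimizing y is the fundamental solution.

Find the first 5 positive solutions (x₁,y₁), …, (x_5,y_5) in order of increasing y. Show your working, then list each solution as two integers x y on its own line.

√450 → a₀=21, period (4,1,2,4,2,1,4,42); ℓ=8 even so k=7
step 0: (21, 1)  from 21·(1,0) + (0,1)
…
step 2: (106, 5)  from 1·(85,4) + (21,1)
step 3: (297, 14)  from 2·(106,5) + (85,4)
step 4: (1294, 61)  from 4·(297,14) + (106,5)
step 5: (2885, 136)  from 2·(1294,61) + (297,14)
step 6: (4179, 197)  from 1·(2885,136) + (1294,61)
step 7: (19601, 924)  from 4·(4179,197) + (2885,136)
fundamental: x₁=19601, y₁=924  (since 384199201 − 450·853776 = 1)
n=2: (19601,924)∘(19601,924) = (19601·19601+450·924·924, 19601·924+924·19601) = (768398401,36222648)
n=3: (768398401,36222648)∘(19601,924) = (19601·768398401+450·924·36222648, 19601·36222648+924·768398401) = (30122754096401,1420000245972)
n=4: (30122754096401,1420000245972)∘(19601,924) = (19601·30122754096401+450·924·1420000245972, 19601·1420000245972+924·30122754096401) = (1180872205318713601,55666849606371696)
n=5: (1180872205318713601,55666849606371696)∘(19601,924) = (19601·1180872205318713601+450·924·55666849606371696, 19601·55666849606371696+924·1180872205318713601) = (46292552162781456490001,2182251836848982980620)

19601 924
768398401 36222648
30122754096401 1420000245972
1180872205318713601 55666849606371696
46292552162781456490001 2182251836848982980620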